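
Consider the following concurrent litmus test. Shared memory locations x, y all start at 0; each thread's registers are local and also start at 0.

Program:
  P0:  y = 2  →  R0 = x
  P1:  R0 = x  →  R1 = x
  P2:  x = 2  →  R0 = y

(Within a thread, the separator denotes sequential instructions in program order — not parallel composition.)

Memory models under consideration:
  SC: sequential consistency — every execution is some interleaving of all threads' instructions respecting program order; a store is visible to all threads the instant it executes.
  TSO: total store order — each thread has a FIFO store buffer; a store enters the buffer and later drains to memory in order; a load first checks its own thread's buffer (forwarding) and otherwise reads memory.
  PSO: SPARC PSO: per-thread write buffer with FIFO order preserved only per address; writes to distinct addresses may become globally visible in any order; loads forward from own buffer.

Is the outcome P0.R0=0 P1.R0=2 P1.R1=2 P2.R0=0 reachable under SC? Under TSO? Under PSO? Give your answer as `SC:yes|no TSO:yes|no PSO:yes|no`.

outcome vector order: (P0.R0,P1.R0,P1.R1,P2.R0)
under SC → <0 0 0 2> <0 0 2 2> <0 2 2 2> <2 0 0 0> <2 0 0 2> <2 0 2 0> <2 0 2 2> <2 2 2 0> <2 2 2 2>
under TSO → <0 0 0 0> <0 0 0 2> <0 0 2 0> <0 0 2 2> <0 2 2 0> <0 2 2 2> <2 0 0 0> <2 0 0 2> <2 0 2 0> <2 0 2 2> <2 2 2 0> <2 2 2 2>
under PSO → <0 0 0 0> <0 0 0 2> <0 0 2 0> <0 0 2 2> <0 2 2 0> <0 2 2 2> <2 0 0 0> <2 0 0 2> <2 0 2 0> <2 0 2 2> <2 2 2 0> <2 2 2 2>
target <0 2 2 0> ∈ {TSO,PSO}

SC:no TSO:yes PSO:yes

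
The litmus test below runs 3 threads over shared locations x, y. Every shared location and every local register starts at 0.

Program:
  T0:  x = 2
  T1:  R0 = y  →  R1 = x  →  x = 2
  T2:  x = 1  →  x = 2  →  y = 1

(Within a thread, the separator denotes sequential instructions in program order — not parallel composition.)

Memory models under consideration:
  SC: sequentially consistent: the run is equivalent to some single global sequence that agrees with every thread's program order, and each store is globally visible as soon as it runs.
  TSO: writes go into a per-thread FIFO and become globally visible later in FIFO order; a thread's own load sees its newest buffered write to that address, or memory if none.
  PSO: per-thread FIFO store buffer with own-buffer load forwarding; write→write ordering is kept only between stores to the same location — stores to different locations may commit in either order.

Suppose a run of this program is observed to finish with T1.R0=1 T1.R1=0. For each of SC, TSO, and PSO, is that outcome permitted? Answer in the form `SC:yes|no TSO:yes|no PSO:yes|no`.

SC:no TSO:no PSO:yes

outcome vector order: (T1.R0,T1.R1)
SC (4): 0/0; 0/1; 0/2; 1/2
TSO (4): 0/0; 0/1; 0/2; 1/2
PSO (6): 0/0; 0/1; 0/2; 1/0; 1/1; 1/2
target 1/0 ∈ {PSO}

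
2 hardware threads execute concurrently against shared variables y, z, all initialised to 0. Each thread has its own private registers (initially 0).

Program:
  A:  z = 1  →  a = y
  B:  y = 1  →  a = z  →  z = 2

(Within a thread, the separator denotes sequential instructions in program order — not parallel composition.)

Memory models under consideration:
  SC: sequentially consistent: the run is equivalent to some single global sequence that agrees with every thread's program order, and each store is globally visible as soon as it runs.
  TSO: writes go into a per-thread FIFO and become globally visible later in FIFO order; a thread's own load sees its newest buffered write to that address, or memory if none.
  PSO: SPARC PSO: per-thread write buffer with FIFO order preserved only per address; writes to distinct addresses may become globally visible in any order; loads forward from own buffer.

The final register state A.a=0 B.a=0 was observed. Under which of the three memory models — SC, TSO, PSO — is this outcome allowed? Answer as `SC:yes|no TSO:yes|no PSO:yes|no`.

outcome vector order: (A.a,B.a)
SC (3): 0/1 1/0 1/1
TSO (4): 0/0 0/1 1/0 1/1
PSO (4): 0/0 0/1 1/0 1/1
target 0/0 ∈ {TSO,PSO}

SC:no TSO:yes PSO:yes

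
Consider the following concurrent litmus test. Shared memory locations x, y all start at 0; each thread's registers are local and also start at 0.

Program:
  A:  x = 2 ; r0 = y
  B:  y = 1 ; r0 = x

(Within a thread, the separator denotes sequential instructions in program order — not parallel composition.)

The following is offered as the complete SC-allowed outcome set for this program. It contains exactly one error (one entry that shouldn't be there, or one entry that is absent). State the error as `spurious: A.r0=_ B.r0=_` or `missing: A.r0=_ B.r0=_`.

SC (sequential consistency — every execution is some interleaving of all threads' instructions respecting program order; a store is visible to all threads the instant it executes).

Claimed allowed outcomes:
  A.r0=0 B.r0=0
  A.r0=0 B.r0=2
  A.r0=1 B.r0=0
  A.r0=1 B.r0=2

spurious: A.r0=0 B.r0=0

outcome vector order: (A.r0,B.r0)
under SC → 0/2, 1/0, 1/2
claimed∖SC = {0/0}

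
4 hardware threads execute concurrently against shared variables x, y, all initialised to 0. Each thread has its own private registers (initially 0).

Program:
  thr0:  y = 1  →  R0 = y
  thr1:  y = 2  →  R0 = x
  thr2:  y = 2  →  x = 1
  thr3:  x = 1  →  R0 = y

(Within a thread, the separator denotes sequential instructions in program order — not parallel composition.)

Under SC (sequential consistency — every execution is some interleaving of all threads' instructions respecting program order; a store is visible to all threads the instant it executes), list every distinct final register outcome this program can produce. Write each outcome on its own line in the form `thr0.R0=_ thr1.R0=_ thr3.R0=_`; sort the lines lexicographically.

thr0.R0=1 thr1.R0=0 thr3.R0=1
thr0.R0=1 thr1.R0=0 thr3.R0=2
thr0.R0=1 thr1.R0=1 thr3.R0=0
thr0.R0=1 thr1.R0=1 thr3.R0=1
thr0.R0=1 thr1.R0=1 thr3.R0=2
thr0.R0=2 thr1.R0=0 thr3.R0=1
thr0.R0=2 thr1.R0=0 thr3.R0=2
thr0.R0=2 thr1.R0=1 thr3.R0=0
thr0.R0=2 thr1.R0=1 thr3.R0=1
thr0.R0=2 thr1.R0=1 thr3.R0=2

outcome vector order: (thr0.R0,thr1.R0,thr3.R0)
|SC outcomes| = 10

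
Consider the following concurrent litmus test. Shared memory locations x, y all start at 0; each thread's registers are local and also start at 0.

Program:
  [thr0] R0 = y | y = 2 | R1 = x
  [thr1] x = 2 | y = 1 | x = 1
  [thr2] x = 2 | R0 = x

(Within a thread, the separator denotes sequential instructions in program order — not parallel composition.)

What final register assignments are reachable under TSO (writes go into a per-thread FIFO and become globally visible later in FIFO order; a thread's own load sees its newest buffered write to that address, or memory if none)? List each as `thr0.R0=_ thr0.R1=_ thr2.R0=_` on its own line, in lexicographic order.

thr0.R0=0 thr0.R1=0 thr2.R0=1
thr0.R0=0 thr0.R1=0 thr2.R0=2
thr0.R0=0 thr0.R1=1 thr2.R0=1
thr0.R0=0 thr0.R1=1 thr2.R0=2
thr0.R0=0 thr0.R1=2 thr2.R0=1
thr0.R0=0 thr0.R1=2 thr2.R0=2
thr0.R0=1 thr0.R1=1 thr2.R0=1
thr0.R0=1 thr0.R1=1 thr2.R0=2
thr0.R0=1 thr0.R1=2 thr2.R0=1
thr0.R0=1 thr0.R1=2 thr2.R0=2

outcome vector order: (thr0.R0,thr0.R1,thr2.R0)
|TSO outcomes| = 10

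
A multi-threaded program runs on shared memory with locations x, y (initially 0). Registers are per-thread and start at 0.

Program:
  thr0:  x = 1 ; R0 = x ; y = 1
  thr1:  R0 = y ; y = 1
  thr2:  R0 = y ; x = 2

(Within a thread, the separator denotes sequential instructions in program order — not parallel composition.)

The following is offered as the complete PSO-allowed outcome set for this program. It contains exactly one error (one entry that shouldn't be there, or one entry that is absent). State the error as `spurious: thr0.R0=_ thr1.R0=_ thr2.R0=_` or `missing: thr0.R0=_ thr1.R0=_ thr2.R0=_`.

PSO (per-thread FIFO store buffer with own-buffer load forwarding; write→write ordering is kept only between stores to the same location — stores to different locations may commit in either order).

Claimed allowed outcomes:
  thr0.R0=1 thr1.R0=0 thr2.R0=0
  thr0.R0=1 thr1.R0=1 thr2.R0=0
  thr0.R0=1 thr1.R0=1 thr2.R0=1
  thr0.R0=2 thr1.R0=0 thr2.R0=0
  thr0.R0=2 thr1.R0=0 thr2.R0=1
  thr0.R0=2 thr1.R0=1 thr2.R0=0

outcome vector order: (thr0.R0,thr1.R0,thr2.R0)
under PSO → 100, 101, 110, 111, 200, 201, 210
PSO∖claimed = {101}

missing: thr0.R0=1 thr1.R0=0 thr2.R0=1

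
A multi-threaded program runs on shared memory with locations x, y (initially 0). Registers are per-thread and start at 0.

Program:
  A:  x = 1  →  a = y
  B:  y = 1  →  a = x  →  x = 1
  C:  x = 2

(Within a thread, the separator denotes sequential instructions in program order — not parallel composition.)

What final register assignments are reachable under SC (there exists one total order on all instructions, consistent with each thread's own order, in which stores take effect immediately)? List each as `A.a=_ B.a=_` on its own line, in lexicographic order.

outcome vector order: (A.a,B.a)
|SC outcomes| = 5

A.a=0 B.a=1
A.a=0 B.a=2
A.a=1 B.a=0
A.a=1 B.a=1
A.a=1 B.a=2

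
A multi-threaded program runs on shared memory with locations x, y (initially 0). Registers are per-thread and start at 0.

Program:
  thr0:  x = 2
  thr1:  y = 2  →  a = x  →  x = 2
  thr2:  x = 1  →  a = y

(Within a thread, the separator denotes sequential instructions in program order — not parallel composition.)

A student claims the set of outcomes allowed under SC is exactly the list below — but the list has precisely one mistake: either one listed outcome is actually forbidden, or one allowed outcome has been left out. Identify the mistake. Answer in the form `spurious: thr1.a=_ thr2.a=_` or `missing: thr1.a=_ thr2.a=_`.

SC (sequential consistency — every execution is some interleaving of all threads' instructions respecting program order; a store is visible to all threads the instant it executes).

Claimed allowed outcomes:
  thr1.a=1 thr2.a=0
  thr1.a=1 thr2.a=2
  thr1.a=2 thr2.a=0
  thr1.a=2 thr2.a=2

missing: thr1.a=0 thr2.a=2

outcome vector order: (thr1.a,thr2.a)
under SC → <0 2>, <1 0>, <1 2>, <2 0>, <2 2>
SC∖claimed = {<0 2>}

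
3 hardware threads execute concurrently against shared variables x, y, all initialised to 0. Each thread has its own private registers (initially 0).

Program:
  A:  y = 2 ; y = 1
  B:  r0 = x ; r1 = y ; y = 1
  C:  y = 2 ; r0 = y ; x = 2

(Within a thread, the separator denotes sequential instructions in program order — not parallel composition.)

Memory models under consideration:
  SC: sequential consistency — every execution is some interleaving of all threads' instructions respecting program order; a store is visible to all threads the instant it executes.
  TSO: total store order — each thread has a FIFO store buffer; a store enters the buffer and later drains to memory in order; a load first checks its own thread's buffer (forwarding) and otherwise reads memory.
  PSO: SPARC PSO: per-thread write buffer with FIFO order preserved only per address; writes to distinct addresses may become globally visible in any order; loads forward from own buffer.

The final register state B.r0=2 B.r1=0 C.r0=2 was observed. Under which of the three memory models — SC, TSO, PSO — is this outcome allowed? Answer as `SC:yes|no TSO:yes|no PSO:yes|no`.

outcome vector order: (B.r0,B.r1,C.r0)
[SC] allowed = {0/0/1; 0/0/2; 0/1/1; 0/1/2; 0/2/1; 0/2/2; 2/1/1; 2/1/2; 2/2/2}
[TSO] allowed = {0/0/1; 0/0/2; 0/1/1; 0/1/2; 0/2/1; 0/2/2; 2/1/1; 2/1/2; 2/2/2}
[PSO] allowed = {0/0/1; 0/0/2; 0/1/1; 0/1/2; 0/2/1; 0/2/2; 2/0/2; 2/1/1; 2/1/2; 2/2/2}
target 2/0/2 ∈ {PSO}

SC:no TSO:no PSO:yes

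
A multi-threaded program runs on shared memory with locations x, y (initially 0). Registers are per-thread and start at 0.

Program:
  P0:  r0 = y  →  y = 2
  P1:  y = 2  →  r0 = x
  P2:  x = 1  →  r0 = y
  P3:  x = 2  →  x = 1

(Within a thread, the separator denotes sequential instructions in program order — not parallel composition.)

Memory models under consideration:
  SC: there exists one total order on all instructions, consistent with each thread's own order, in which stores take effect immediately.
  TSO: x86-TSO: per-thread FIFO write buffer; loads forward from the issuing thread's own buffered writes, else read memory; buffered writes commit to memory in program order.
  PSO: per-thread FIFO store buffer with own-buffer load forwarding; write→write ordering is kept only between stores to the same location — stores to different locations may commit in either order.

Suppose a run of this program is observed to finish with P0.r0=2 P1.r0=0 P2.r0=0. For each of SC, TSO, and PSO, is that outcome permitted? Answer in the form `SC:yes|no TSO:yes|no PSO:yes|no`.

outcome vector order: (P0.r0,P1.r0,P2.r0)
SC (10): 002, 010, 012, 020, 022, 202, 210, 212, 220, 222
TSO (12): 000, 002, 010, 012, 020, 022, 200, 202, 210, 212, 220, 222
PSO (12): 000, 002, 010, 012, 020, 022, 200, 202, 210, 212, 220, 222
target 200 ∈ {TSO,PSO}

SC:no TSO:yes PSO:yes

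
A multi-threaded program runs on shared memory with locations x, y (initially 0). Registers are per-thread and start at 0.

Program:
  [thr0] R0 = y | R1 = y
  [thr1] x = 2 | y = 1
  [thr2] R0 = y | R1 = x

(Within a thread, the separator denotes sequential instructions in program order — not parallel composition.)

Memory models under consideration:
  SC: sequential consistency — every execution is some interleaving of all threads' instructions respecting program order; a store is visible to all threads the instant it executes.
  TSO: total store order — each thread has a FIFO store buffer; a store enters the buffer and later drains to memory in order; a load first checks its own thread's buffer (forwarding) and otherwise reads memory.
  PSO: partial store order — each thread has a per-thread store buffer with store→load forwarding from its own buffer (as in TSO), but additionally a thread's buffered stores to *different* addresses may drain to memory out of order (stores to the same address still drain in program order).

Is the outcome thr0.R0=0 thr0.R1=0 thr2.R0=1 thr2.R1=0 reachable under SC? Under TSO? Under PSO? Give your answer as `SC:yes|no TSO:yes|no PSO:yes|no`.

SC:no TSO:no PSO:yes

outcome vector order: (thr0.R0,thr0.R1,thr2.R0,thr2.R1)
under SC → 0000; 0002; 0012; 0100; 0102; 0112; 1100; 1102; 1112
under TSO → 0000; 0002; 0012; 0100; 0102; 0112; 1100; 1102; 1112
under PSO → 0000; 0002; 0010; 0012; 0100; 0102; 0110; 0112; 1100; 1102; 1110; 1112
target 0010 ∈ {PSO}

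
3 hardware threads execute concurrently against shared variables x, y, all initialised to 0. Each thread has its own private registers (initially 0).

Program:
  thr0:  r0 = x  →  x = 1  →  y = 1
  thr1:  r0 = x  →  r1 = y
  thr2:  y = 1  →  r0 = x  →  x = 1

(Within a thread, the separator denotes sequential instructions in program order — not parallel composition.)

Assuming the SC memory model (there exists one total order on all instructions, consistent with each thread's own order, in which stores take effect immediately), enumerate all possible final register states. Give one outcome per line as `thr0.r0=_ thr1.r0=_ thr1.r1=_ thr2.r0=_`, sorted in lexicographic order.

outcome vector order: (thr0.r0,thr1.r0,thr1.r1,thr2.r0)
|SC outcomes| = 10

thr0.r0=0 thr1.r0=0 thr1.r1=0 thr2.r0=0
thr0.r0=0 thr1.r0=0 thr1.r1=0 thr2.r0=1
thr0.r0=0 thr1.r0=0 thr1.r1=1 thr2.r0=0
thr0.r0=0 thr1.r0=0 thr1.r1=1 thr2.r0=1
thr0.r0=0 thr1.r0=1 thr1.r1=0 thr2.r0=1
thr0.r0=0 thr1.r0=1 thr1.r1=1 thr2.r0=0
thr0.r0=0 thr1.r0=1 thr1.r1=1 thr2.r0=1
thr0.r0=1 thr1.r0=0 thr1.r1=0 thr2.r0=0
thr0.r0=1 thr1.r0=0 thr1.r1=1 thr2.r0=0
thr0.r0=1 thr1.r0=1 thr1.r1=1 thr2.r0=0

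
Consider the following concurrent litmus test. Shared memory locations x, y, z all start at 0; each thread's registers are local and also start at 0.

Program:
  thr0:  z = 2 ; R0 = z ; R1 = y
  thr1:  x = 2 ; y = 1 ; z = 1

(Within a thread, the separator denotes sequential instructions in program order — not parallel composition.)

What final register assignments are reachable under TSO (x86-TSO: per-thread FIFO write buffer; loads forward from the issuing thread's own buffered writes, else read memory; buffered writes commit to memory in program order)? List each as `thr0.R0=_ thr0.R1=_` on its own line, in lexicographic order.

thr0.R0=1 thr0.R1=1
thr0.R0=2 thr0.R1=0
thr0.R0=2 thr0.R1=1

outcome vector order: (thr0.R0,thr0.R1)
|TSO outcomes| = 3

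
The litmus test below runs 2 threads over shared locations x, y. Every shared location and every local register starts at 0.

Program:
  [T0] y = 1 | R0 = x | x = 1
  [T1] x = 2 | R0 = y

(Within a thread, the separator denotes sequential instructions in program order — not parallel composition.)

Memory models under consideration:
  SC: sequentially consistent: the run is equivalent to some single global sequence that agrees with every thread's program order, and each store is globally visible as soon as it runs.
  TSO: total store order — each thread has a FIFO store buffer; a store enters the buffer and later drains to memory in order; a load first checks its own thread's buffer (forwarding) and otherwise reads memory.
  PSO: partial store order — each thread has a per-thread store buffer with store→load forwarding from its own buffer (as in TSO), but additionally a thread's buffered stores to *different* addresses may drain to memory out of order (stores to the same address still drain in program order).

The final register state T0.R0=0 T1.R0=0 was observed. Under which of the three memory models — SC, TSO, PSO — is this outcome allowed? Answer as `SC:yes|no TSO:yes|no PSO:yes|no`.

outcome vector order: (T0.R0,T1.R0)
SC: 3 outcomes — {<0 1>, <2 0>, <2 1>}
TSO: 4 outcomes — {<0 0>, <0 1>, <2 0>, <2 1>}
PSO: 4 outcomes — {<0 0>, <0 1>, <2 0>, <2 1>}
target <0 0> ∈ {TSO,PSO}

SC:no TSO:yes PSO:yes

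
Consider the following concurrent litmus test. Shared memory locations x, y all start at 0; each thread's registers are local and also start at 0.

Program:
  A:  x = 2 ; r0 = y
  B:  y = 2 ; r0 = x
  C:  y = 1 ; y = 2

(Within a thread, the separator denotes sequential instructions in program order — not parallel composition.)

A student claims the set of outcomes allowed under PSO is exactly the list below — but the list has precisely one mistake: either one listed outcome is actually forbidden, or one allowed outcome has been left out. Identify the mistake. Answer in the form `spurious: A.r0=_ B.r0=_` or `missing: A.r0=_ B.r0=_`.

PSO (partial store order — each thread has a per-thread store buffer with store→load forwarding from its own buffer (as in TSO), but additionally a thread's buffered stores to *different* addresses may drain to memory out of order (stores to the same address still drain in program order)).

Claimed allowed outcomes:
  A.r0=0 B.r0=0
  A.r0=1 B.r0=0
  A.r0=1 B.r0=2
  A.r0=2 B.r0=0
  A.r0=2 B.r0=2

outcome vector order: (A.r0,B.r0)
under PSO → <0 0> <0 2> <1 0> <1 2> <2 0> <2 2>
PSO∖claimed = {<0 2>}

missing: A.r0=0 B.r0=2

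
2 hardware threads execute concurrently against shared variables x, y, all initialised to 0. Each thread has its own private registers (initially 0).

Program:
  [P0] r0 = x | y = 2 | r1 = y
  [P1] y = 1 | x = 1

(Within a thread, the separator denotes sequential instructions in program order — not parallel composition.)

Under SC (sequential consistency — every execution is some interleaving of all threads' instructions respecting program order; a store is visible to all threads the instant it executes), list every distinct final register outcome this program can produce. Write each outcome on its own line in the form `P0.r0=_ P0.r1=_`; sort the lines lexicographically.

outcome vector order: (P0.r0,P0.r1)
|SC outcomes| = 3

P0.r0=0 P0.r1=1
P0.r0=0 P0.r1=2
P0.r0=1 P0.r1=2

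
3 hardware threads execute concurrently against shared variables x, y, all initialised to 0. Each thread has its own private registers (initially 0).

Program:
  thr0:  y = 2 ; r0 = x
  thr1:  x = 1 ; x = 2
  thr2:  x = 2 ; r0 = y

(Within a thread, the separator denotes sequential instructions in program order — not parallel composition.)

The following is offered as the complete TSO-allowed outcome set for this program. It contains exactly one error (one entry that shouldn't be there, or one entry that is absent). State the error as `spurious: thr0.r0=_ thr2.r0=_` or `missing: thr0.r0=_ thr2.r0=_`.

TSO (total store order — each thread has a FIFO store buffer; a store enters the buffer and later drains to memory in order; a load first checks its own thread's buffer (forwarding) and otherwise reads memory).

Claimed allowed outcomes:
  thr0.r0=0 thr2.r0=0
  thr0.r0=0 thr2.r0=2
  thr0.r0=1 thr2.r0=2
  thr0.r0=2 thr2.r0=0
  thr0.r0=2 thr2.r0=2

outcome vector order: (thr0.r0,thr2.r0)
TSO (6): 0/0, 0/2, 1/0, 1/2, 2/0, 2/2
TSO∖claimed = {1/0}

missing: thr0.r0=1 thr2.r0=0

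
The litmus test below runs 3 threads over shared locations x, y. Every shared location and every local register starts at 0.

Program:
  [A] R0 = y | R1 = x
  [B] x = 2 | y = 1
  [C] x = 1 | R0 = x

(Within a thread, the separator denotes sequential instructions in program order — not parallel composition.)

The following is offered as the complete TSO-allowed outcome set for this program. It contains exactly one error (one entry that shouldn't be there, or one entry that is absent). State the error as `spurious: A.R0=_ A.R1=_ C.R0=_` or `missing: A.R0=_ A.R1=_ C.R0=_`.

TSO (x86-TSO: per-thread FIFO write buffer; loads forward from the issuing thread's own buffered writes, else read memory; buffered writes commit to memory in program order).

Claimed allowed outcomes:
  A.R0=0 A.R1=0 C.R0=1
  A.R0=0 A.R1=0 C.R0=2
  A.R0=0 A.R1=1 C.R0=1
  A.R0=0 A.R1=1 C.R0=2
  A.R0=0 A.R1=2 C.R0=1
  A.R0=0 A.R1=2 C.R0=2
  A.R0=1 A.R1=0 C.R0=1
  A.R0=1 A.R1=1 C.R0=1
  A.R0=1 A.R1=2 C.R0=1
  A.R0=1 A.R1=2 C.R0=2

spurious: A.R0=1 A.R1=0 C.R0=1

outcome vector order: (A.R0,A.R1,C.R0)
TSO (9): <0 0 1> <0 0 2> <0 1 1> <0 1 2> <0 2 1> <0 2 2> <1 1 1> <1 2 1> <1 2 2>
claimed∖TSO = {<1 0 1>}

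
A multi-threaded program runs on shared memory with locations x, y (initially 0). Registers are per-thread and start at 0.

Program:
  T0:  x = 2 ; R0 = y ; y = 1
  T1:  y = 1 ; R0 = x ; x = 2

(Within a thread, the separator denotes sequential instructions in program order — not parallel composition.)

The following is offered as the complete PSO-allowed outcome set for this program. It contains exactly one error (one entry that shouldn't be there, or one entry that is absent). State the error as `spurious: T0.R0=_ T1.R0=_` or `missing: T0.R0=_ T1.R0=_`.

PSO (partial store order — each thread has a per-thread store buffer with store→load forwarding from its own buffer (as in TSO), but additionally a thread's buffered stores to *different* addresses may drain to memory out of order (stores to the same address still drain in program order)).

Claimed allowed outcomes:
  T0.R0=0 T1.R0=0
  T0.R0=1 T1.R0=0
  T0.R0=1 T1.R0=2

outcome vector order: (T0.R0,T1.R0)
[PSO] allowed = {<0 0> <0 2> <1 0> <1 2>}
PSO∖claimed = {<0 2>}

missing: T0.R0=0 T1.R0=2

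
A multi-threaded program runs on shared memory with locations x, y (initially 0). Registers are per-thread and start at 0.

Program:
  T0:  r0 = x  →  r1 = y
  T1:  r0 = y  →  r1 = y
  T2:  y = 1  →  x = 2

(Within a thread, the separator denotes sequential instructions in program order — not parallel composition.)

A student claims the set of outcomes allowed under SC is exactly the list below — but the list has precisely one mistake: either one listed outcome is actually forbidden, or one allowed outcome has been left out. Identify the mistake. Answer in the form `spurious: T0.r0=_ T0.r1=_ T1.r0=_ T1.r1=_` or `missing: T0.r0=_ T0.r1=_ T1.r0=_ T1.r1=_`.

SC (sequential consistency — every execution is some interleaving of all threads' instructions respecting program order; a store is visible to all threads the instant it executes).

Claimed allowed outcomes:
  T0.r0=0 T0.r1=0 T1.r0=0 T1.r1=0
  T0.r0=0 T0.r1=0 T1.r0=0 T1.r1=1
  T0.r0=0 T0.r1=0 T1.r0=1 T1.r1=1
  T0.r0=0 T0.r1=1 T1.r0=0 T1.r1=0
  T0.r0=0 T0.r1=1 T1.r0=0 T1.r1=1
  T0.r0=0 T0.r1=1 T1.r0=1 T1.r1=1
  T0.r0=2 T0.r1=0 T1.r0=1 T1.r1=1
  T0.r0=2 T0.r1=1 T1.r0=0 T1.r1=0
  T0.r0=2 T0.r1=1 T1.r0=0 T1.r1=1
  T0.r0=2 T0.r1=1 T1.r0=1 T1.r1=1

spurious: T0.r0=2 T0.r1=0 T1.r0=1 T1.r1=1

outcome vector order: (T0.r0,T0.r1,T1.r0,T1.r1)
SC (9): (0,0,0,0); (0,0,0,1); (0,0,1,1); (0,1,0,0); (0,1,0,1); (0,1,1,1); (2,1,0,0); (2,1,0,1); (2,1,1,1)
claimed∖SC = {(2,0,1,1)}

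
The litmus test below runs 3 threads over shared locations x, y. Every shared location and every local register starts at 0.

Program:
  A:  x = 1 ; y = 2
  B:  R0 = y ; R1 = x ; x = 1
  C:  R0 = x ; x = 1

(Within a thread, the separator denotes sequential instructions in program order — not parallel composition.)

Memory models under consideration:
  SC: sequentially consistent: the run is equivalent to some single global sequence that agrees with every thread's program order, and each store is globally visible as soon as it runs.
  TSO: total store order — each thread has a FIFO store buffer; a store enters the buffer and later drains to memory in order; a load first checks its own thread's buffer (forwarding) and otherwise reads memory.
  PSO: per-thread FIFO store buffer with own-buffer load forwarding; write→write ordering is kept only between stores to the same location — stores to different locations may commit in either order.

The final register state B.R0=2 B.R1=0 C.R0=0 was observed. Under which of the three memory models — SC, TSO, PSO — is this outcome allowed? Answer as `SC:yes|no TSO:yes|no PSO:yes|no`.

SC:no TSO:no PSO:yes

outcome vector order: (B.R0,B.R1,C.R0)
SC: 6 outcomes — {0/0/0, 0/0/1, 0/1/0, 0/1/1, 2/1/0, 2/1/1}
TSO: 6 outcomes — {0/0/0, 0/0/1, 0/1/0, 0/1/1, 2/1/0, 2/1/1}
PSO: 8 outcomes — {0/0/0, 0/0/1, 0/1/0, 0/1/1, 2/0/0, 2/0/1, 2/1/0, 2/1/1}
target 2/0/0 ∈ {PSO}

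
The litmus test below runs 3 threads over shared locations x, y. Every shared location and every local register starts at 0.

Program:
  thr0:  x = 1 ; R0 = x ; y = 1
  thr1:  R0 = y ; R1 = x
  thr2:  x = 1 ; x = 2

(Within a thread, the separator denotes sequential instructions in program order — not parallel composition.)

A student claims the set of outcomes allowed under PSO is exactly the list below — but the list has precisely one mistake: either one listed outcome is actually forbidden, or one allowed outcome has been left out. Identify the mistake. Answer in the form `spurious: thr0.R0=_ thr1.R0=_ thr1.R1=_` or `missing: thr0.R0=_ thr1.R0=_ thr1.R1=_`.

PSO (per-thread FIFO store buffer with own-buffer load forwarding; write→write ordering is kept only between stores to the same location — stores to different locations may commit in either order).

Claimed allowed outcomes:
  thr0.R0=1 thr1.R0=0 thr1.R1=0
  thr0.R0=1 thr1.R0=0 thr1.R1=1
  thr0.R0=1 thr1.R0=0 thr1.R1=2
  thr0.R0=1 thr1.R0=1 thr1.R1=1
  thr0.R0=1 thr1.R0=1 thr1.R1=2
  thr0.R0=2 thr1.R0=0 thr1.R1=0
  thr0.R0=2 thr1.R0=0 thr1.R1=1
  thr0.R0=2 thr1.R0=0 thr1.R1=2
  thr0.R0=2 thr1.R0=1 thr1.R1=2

outcome vector order: (thr0.R0,thr1.R0,thr1.R1)
under PSO → 100 101 102 110 111 112 200 201 202 212
PSO∖claimed = {110}

missing: thr0.R0=1 thr1.R0=1 thr1.R1=0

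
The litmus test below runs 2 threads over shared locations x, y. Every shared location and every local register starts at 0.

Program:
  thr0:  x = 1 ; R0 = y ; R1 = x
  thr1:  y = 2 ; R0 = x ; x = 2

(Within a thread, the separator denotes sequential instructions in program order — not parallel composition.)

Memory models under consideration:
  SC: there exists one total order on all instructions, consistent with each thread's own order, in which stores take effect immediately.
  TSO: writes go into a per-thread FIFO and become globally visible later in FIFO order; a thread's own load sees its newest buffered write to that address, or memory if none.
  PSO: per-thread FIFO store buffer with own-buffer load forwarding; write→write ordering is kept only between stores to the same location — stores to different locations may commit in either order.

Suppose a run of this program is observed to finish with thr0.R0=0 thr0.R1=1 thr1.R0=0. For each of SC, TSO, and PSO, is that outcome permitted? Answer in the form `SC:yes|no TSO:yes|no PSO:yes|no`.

outcome vector order: (thr0.R0,thr0.R1,thr1.R0)
SC: 6 outcomes — {011 021 210 211 220 221}
TSO: 8 outcomes — {010 011 020 021 210 211 220 221}
PSO: 8 outcomes — {010 011 020 021 210 211 220 221}
target 010 ∈ {TSO,PSO}

SC:no TSO:yes PSO:yes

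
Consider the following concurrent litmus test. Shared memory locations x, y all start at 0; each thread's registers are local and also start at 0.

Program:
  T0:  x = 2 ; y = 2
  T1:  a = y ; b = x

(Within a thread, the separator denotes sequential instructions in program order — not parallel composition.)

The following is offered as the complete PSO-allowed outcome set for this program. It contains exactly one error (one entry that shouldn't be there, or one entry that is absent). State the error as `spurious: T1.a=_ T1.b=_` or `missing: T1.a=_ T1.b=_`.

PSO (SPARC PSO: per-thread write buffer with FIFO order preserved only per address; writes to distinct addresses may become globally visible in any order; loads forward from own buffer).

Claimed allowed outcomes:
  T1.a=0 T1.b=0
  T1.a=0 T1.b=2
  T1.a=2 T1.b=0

missing: T1.a=2 T1.b=2

outcome vector order: (T1.a,T1.b)
under PSO → 00; 02; 20; 22
PSO∖claimed = {22}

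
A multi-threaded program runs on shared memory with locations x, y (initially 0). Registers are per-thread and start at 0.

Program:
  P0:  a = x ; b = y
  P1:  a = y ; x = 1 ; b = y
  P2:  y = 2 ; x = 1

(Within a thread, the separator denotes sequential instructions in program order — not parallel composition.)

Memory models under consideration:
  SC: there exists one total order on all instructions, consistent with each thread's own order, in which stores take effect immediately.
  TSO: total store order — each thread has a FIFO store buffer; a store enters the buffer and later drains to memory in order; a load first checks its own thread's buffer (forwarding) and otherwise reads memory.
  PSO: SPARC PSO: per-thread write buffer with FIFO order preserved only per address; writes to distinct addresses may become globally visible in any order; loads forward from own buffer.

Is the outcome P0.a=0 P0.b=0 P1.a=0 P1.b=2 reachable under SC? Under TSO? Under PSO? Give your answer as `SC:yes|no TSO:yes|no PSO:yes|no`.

SC:yes TSO:yes PSO:yes

outcome vector order: (P0.a,P0.b,P1.a,P1.b)
under SC → <0 0 0 0>, <0 0 0 2>, <0 0 2 2>, <0 2 0 0>, <0 2 0 2>, <0 2 2 2>, <1 0 0 0>, <1 0 0 2>, <1 2 0 0>, <1 2 0 2>, <1 2 2 2>
under TSO → <0 0 0 0>, <0 0 0 2>, <0 0 2 2>, <0 2 0 0>, <0 2 0 2>, <0 2 2 2>, <1 0 0 0>, <1 0 0 2>, <1 2 0 0>, <1 2 0 2>, <1 2 2 2>
under PSO → <0 0 0 0>, <0 0 0 2>, <0 0 2 2>, <0 2 0 0>, <0 2 0 2>, <0 2 2 2>, <1 0 0 0>, <1 0 0 2>, <1 0 2 2>, <1 2 0 0>, <1 2 0 2>, <1 2 2 2>
target <0 0 0 2> ∈ {SC,TSO,PSO}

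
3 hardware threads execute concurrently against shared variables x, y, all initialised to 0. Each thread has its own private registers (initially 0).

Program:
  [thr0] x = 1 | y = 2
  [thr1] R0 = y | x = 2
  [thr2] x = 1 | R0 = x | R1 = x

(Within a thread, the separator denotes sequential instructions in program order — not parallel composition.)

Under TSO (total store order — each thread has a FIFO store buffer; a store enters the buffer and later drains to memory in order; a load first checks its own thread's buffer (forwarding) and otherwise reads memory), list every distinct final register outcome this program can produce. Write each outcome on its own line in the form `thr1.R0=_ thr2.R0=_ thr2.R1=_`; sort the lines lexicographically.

outcome vector order: (thr1.R0,thr2.R0,thr2.R1)
|TSO outcomes| = 7

thr1.R0=0 thr2.R0=1 thr2.R1=1
thr1.R0=0 thr2.R0=1 thr2.R1=2
thr1.R0=0 thr2.R0=2 thr2.R1=1
thr1.R0=0 thr2.R0=2 thr2.R1=2
thr1.R0=2 thr2.R0=1 thr2.R1=1
thr1.R0=2 thr2.R0=1 thr2.R1=2
thr1.R0=2 thr2.R0=2 thr2.R1=2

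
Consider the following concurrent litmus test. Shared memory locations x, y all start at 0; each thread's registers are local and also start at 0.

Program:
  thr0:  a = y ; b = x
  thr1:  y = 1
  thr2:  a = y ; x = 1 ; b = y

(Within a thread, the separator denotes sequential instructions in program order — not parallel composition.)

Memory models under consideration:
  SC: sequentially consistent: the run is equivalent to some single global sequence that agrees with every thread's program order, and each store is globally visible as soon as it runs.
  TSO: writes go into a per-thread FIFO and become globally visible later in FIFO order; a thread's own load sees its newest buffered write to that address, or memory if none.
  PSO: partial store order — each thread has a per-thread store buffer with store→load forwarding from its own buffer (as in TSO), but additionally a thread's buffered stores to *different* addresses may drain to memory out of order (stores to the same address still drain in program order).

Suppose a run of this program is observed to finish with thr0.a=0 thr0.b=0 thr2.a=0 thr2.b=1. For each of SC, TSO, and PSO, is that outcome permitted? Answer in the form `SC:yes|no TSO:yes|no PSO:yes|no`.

SC:yes TSO:yes PSO:yes

outcome vector order: (thr0.a,thr0.b,thr2.a,thr2.b)
[SC] allowed = {(0,0,0,0), (0,0,0,1), (0,0,1,1), (0,1,0,0), (0,1,0,1), (0,1,1,1), (1,0,0,1), (1,0,1,1), (1,1,0,0), (1,1,0,1), (1,1,1,1)}
[TSO] allowed = {(0,0,0,0), (0,0,0,1), (0,0,1,1), (0,1,0,0), (0,1,0,1), (0,1,1,1), (1,0,0,0), (1,0,0,1), (1,0,1,1), (1,1,0,0), (1,1,0,1), (1,1,1,1)}
[PSO] allowed = {(0,0,0,0), (0,0,0,1), (0,0,1,1), (0,1,0,0), (0,1,0,1), (0,1,1,1), (1,0,0,0), (1,0,0,1), (1,0,1,1), (1,1,0,0), (1,1,0,1), (1,1,1,1)}
target (0,0,0,1) ∈ {SC,TSO,PSO}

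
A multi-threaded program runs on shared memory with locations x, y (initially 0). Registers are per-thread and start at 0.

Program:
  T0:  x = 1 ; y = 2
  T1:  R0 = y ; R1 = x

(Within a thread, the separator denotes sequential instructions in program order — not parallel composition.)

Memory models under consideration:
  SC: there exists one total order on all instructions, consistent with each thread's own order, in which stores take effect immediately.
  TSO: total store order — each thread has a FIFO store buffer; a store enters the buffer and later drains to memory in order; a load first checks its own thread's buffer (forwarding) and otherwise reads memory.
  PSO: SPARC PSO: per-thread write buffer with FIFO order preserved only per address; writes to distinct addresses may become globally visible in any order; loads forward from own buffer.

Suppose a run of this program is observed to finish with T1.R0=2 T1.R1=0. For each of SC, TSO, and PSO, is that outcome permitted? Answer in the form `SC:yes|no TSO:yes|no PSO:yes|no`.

outcome vector order: (T1.R0,T1.R1)
under SC → <0 0>; <0 1>; <2 1>
under TSO → <0 0>; <0 1>; <2 1>
under PSO → <0 0>; <0 1>; <2 0>; <2 1>
target <2 0> ∈ {PSO}

SC:no TSO:no PSO:yes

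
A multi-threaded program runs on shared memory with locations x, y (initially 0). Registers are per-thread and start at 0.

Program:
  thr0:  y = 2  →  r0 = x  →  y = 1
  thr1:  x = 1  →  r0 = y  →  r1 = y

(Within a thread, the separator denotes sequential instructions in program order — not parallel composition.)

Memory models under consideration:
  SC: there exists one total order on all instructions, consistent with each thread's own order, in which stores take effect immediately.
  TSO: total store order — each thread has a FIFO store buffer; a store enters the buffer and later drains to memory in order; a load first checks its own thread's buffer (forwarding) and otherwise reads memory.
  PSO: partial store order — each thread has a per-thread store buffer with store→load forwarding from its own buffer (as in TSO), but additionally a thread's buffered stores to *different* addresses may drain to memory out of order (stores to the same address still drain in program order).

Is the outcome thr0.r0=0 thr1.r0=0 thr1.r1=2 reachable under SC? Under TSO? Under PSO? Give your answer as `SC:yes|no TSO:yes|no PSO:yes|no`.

outcome vector order: (thr0.r0,thr1.r0,thr1.r1)
SC: 9 outcomes — {011 021 022 100 101 102 111 121 122}
TSO: 12 outcomes — {000 001 002 011 021 022 100 101 102 111 121 122}
PSO: 12 outcomes — {000 001 002 011 021 022 100 101 102 111 121 122}
target 002 ∈ {TSO,PSO}

SC:no TSO:yes PSO:yes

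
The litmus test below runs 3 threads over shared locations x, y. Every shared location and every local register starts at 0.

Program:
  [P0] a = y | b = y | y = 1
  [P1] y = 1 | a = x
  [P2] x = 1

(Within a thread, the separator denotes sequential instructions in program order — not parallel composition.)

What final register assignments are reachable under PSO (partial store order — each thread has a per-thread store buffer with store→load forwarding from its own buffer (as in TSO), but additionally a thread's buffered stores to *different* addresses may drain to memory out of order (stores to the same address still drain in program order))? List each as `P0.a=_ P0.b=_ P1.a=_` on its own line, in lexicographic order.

outcome vector order: (P0.a,P0.b,P1.a)
|PSO outcomes| = 6

P0.a=0 P0.b=0 P1.a=0
P0.a=0 P0.b=0 P1.a=1
P0.a=0 P0.b=1 P1.a=0
P0.a=0 P0.b=1 P1.a=1
P0.a=1 P0.b=1 P1.a=0
P0.a=1 P0.b=1 P1.a=1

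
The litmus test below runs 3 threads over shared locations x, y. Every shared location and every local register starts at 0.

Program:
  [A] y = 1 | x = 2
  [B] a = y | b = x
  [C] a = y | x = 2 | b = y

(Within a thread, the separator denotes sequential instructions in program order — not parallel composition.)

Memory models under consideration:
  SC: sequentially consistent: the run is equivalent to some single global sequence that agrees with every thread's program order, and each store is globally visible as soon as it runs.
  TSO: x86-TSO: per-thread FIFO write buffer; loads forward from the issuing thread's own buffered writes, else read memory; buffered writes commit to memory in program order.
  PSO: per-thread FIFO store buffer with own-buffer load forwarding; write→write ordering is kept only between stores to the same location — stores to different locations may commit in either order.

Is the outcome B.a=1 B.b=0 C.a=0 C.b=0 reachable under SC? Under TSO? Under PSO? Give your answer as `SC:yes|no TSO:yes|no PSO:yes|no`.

SC:no TSO:yes PSO:yes

outcome vector order: (B.a,B.b,C.a,C.b)
SC (11): <0 0 0 0> <0 0 0 1> <0 0 1 1> <0 2 0 0> <0 2 0 1> <0 2 1 1> <1 0 0 1> <1 0 1 1> <1 2 0 0> <1 2 0 1> <1 2 1 1>
TSO (12): <0 0 0 0> <0 0 0 1> <0 0 1 1> <0 2 0 0> <0 2 0 1> <0 2 1 1> <1 0 0 0> <1 0 0 1> <1 0 1 1> <1 2 0 0> <1 2 0 1> <1 2 1 1>
PSO (12): <0 0 0 0> <0 0 0 1> <0 0 1 1> <0 2 0 0> <0 2 0 1> <0 2 1 1> <1 0 0 0> <1 0 0 1> <1 0 1 1> <1 2 0 0> <1 2 0 1> <1 2 1 1>
target <1 0 0 0> ∈ {TSO,PSO}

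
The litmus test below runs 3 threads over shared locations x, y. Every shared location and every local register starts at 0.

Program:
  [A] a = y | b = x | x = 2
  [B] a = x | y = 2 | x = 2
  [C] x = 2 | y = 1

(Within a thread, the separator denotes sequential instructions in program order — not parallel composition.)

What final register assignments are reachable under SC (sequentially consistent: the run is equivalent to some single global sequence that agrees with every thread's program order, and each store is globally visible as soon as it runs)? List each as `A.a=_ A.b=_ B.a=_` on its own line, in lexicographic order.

A.a=0 A.b=0 B.a=0
A.a=0 A.b=0 B.a=2
A.a=0 A.b=2 B.a=0
A.a=0 A.b=2 B.a=2
A.a=1 A.b=2 B.a=0
A.a=1 A.b=2 B.a=2
A.a=2 A.b=0 B.a=0
A.a=2 A.b=2 B.a=0
A.a=2 A.b=2 B.a=2

outcome vector order: (A.a,A.b,B.a)
|SC outcomes| = 9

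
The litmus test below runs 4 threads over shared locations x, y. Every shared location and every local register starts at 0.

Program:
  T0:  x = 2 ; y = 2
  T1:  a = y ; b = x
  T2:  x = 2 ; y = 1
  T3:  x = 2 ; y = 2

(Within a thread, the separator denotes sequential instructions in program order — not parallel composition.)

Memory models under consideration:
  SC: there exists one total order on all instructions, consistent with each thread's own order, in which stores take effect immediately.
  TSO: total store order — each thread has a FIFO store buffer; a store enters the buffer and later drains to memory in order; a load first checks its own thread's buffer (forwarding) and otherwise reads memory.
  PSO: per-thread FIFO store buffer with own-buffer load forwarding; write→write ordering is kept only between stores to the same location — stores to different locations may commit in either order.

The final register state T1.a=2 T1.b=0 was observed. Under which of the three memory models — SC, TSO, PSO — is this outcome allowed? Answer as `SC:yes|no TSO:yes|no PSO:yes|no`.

outcome vector order: (T1.a,T1.b)
[SC] allowed = {<0 0>, <0 2>, <1 2>, <2 2>}
[TSO] allowed = {<0 0>, <0 2>, <1 2>, <2 2>}
[PSO] allowed = {<0 0>, <0 2>, <1 0>, <1 2>, <2 0>, <2 2>}
target <2 0> ∈ {PSO}

SC:no TSO:no PSO:yes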